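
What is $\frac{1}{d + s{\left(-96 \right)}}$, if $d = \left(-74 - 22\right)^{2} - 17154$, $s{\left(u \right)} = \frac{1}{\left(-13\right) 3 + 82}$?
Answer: $- \frac{43}{341333} \approx -0.00012598$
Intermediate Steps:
$s{\left(u \right)} = \frac{1}{43}$ ($s{\left(u \right)} = \frac{1}{-39 + 82} = \frac{1}{43}$)
$d = -7938$ ($d = \left(-96\right)^{2} - 17154 = 9216 - 17154 = -7938$)
$\frac{1}{d + s{\left(-96 \right)}} = \frac{1}{-7938 + \frac{1}{43}} = \frac{1}{- \frac{341333}{43}} = - \frac{43}{341333}$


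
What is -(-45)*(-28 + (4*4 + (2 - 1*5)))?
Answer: -675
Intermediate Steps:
-(-45)*(-28 + (4*4 + (2 - 1*5))) = -(-45)*(-28 + (16 + (2 - 5))) = -(-45)*(-28 + (16 - 3)) = -(-45)*(-28 + 13) = -(-45)*(-15) = -1*675 = -675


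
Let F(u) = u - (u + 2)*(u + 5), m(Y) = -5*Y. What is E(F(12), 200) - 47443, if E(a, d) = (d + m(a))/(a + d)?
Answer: -617424/13 ≈ -47494.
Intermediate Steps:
F(u) = u - (2 + u)*(5 + u)
E(a, d) = (d - 5*a)/(a + d)
E(F(12), 200) - 47443 = (200 - 5*(-10 - 1*12² - 6*12))/((-10 - 1*12² - 6*12) + 200) - 47443 = (200 - 5*(-10 - 1*144 - 72))/((-10 - 1*144 - 72) + 200) - 47443 = (200 - 5*(-10 - 144 - 72))/((-10 - 144 - 72) + 200) - 47443 = (200 - 5*(-226))/(-226 + 200) - 47443 = (200 + 1130)/(-26) - 47443 = -1/26*1330 - 47443 = -665/13 - 47443 = -617424/13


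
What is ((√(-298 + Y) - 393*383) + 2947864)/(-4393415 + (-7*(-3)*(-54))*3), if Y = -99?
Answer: -2797345/4396817 - I*√397/4396817 ≈ -0.63622 - 4.5317e-6*I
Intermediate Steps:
((√(-298 + Y) - 393*383) + 2947864)/(-4393415 + (-7*(-3)*(-54))*3) = ((√(-298 - 99) - 393*383) + 2947864)/(-4393415 + (-7*(-3)*(-54))*3) = ((√(-397) - 150519) + 2947864)/(-4393415 + (21*(-54))*3) = ((I*√397 - 150519) + 2947864)/(-4393415 - 1134*3) = ((-150519 + I*√397) + 2947864)/(-4393415 - 3402) = (2797345 + I*√397)/(-4396817) = (2797345 + I*√397)*(-1/4396817) = -2797345/4396817 - I*√397/4396817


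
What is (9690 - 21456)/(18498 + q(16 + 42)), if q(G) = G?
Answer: -5883/9278 ≈ -0.63408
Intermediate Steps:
(9690 - 21456)/(18498 + q(16 + 42)) = (9690 - 21456)/(18498 + (16 + 42)) = -11766/(18498 + 58) = -11766/18556 = -11766*1/18556 = -5883/9278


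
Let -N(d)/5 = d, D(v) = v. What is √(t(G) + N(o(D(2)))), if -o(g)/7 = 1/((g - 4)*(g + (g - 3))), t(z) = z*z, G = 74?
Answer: 3*√2426/2 ≈ 73.882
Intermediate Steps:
t(z) = z²
o(g) = -7/((-4 + g)*(-3 + 2*g)) (o(g) = -7*1/((g - 4)*(g + (g - 3))) = -7*1/((-4 + g)*(g + (-3 + g))) = -7*1/((-4 + g)*(-3 + 2*g)) = -7/((-4 + g)*(-3 + 2*g)))
N(d) = -5*d
√(t(G) + N(o(D(2)))) = √(74² - (-35)/(12 - 11*2 + 2*2²)) = √(5476 - (-35)/(12 - 22 + 2*4)) = √(5476 - (-35)/(12 - 22 + 8)) = √(5476 - (-35)/(-2)) = √(5476 - (-35)*(-1)/2) = √(5476 - 5*7/2) = √(5476 - 35/2) = √(10917/2) = 3*√2426/2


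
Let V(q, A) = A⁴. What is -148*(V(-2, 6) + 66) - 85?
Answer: -201661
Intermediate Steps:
-148*(V(-2, 6) + 66) - 85 = -148*(6⁴ + 66) - 85 = -148*(1296 + 66) - 85 = -148*1362 - 85 = -201576 - 85 = -201661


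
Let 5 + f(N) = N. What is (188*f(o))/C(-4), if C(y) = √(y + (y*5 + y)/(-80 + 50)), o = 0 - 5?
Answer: 470*I*√5 ≈ 1051.0*I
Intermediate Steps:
o = -5
f(N) = -5 + N
C(y) = 2*√5*√y/5 (C(y) = √(y + (5*y + y)/(-30)) = √(y + (6*y)*(-1/30)) = √(y - y/5) = √(4*y/5) = 2*√5*√y/5)
(188*f(o))/C(-4) = (188*(-5 - 5))/((2*√5*√(-4)/5)) = (188*(-10))/((2*√5*(2*I)/5)) = -1880*(-I*√5/4) = -(-470)*I*√5 = 470*I*√5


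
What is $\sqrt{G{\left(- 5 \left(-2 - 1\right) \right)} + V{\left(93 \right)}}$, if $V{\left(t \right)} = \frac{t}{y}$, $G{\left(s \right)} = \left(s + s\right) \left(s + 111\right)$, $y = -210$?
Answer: $\frac{\sqrt{18519830}}{70} \approx 61.478$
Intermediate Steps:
$G{\left(s \right)} = 2 s \left(111 + s\right)$
$V{\left(t \right)} = - \frac{t}{210}$ ($V{\left(t \right)} = \frac{t}{-210} = t \left(- \frac{1}{210}\right) = - \frac{t}{210}$)
$\sqrt{G{\left(- 5 \left(-2 - 1\right) \right)} + V{\left(93 \right)}} = \sqrt{2 \left(- 5 \left(-2 - 1\right)\right) \left(111 - 5 \left(-2 - 1\right)\right) - \frac{31}{70}} = \sqrt{2 \left(\left(-5\right) \left(-3\right)\right) \left(111 - -15\right) - \frac{31}{70}} = \sqrt{2 \cdot 15 \left(111 + 15\right) - \frac{31}{70}} = \sqrt{2 \cdot 15 \cdot 126 - \frac{31}{70}} = \sqrt{3780 - \frac{31}{70}} = \sqrt{\frac{264569}{70}} = \frac{\sqrt{18519830}}{70}$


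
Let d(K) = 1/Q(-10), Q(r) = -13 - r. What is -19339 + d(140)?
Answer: -58018/3 ≈ -19339.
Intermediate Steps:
d(K) = -1/3 (d(K) = 1/(-13 - 1*(-10)) = 1/(-13 + 10) = 1/(-3) = -1/3)
-19339 + d(140) = -19339 - 1/3 = -58018/3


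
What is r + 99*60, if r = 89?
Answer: 6029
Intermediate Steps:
r + 99*60 = 89 + 99*60 = 89 + 5940 = 6029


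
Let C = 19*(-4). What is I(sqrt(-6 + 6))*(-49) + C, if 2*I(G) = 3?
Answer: -299/2 ≈ -149.50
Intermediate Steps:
C = -76
I(G) = 3/2 (I(G) = (1/2)*3 = 3/2)
I(sqrt(-6 + 6))*(-49) + C = (3/2)*(-49) - 76 = -147/2 - 76 = -299/2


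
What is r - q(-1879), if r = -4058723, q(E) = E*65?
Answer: -3936588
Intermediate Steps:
q(E) = 65*E
r - q(-1879) = -4058723 - 65*(-1879) = -4058723 - 1*(-122135) = -4058723 + 122135 = -3936588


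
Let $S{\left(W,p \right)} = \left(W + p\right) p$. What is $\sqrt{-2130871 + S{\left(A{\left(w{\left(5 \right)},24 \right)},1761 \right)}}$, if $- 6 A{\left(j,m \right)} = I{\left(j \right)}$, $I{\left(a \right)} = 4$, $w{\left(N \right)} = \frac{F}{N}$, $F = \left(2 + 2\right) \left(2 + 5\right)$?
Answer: $2 \sqrt{242269} \approx 984.42$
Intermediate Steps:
$F = 28$ ($F = 4 \cdot 7 = 28$)
$w{\left(N \right)} = \frac{28}{N}$
$A{\left(j,m \right)} = - \frac{2}{3}$ ($A{\left(j,m \right)} = \left(- \frac{1}{6}\right) 4 = - \frac{2}{3}$)
$S{\left(W,p \right)} = p \left(W + p\right)$
$\sqrt{-2130871 + S{\left(A{\left(w{\left(5 \right)},24 \right)},1761 \right)}} = \sqrt{-2130871 + 1761 \left(- \frac{2}{3} + 1761\right)} = \sqrt{-2130871 + 1761 \cdot \frac{5281}{3}} = \sqrt{-2130871 + 3099947} = \sqrt{969076} = 2 \sqrt{242269}$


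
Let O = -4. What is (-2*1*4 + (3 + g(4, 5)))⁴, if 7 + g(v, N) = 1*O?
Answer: 65536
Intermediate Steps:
g(v, N) = -11 (g(v, N) = -7 + 1*(-4) = -7 - 4 = -11)
(-2*1*4 + (3 + g(4, 5)))⁴ = (-2*1*4 + (3 - 11))⁴ = (-2*4 - 8)⁴ = (-8 - 8)⁴ = (-16)⁴ = 65536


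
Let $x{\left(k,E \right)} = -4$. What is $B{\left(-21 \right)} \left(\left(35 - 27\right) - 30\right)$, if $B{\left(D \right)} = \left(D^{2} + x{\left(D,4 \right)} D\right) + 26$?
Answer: $-12122$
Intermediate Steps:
$B{\left(D \right)} = 26 + D^{2} - 4 D$ ($B{\left(D \right)} = \left(D^{2} - 4 D\right) + 26 = 26 + D^{2} - 4 D$)
$B{\left(-21 \right)} \left(\left(35 - 27\right) - 30\right) = \left(26 + \left(-21\right)^{2} - -84\right) \left(\left(35 - 27\right) - 30\right) = \left(26 + 441 + 84\right) \left(\left(35 - 27\right) - 30\right) = 551 \left(8 - 30\right) = 551 \left(-22\right) = -12122$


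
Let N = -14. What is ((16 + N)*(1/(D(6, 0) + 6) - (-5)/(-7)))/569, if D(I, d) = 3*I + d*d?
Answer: -113/47796 ≈ -0.0023642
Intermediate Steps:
D(I, d) = d**2 + 3*I (D(I, d) = 3*I + d**2 = d**2 + 3*I)
((16 + N)*(1/(D(6, 0) + 6) - (-5)/(-7)))/569 = ((16 - 14)*(1/((0**2 + 3*6) + 6) - (-5)/(-7)))/569 = (2*(1/((0 + 18) + 6) - (-5)*(-1)/7))*(1/569) = (2*(1/(18 + 6) - 1*5/7))*(1/569) = (2*(1/24 - 5/7))*(1/569) = (2*(-113/168))*(1/569) = -113/84*1/569 = -113/47796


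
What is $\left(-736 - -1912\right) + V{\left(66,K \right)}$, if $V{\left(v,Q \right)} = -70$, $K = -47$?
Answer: $1106$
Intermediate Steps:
$\left(-736 - -1912\right) + V{\left(66,K \right)} = \left(-736 - -1912\right) - 70 = \left(-736 + 1912\right) - 70 = 1176 - 70 = 1106$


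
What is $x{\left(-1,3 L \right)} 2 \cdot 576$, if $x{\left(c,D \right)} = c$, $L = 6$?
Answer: $-1152$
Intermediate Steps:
$x{\left(-1,3 L \right)} 2 \cdot 576 = \left(-1\right) 2 \cdot 576 = \left(-2\right) 576 = -1152$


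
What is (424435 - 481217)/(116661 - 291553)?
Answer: 28391/87446 ≈ 0.32467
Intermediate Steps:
(424435 - 481217)/(116661 - 291553) = -56782/(-174892) = -56782*(-1/174892) = 28391/87446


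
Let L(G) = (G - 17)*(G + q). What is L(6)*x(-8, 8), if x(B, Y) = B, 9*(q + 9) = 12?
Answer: -440/3 ≈ -146.67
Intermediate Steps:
q = -23/3 (q = -9 + (⅑)*12 = -9 + 4/3 = -23/3 ≈ -7.6667)
L(G) = (-17 + G)*(-23/3 + G) (L(G) = (G - 17)*(G - 23/3) = (-17 + G)*(-23/3 + G))
L(6)*x(-8, 8) = (391/3 + 6² - 74/3*6)*(-8) = (391/3 + 36 - 148)*(-8) = (55/3)*(-8) = -440/3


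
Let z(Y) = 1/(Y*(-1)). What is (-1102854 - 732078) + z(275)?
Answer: -504606301/275 ≈ -1.8349e+6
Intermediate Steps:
z(Y) = -1/Y (z(Y) = 1/(-Y) = -1/Y)
(-1102854 - 732078) + z(275) = (-1102854 - 732078) - 1/275 = -1834932 - 1*1/275 = -1834932 - 1/275 = -504606301/275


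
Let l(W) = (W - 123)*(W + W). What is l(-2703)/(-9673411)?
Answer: -15277356/9673411 ≈ -1.5793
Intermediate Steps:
l(W) = 2*W*(-123 + W) (l(W) = (-123 + W)*(2*W) = 2*W*(-123 + W))
l(-2703)/(-9673411) = (2*(-2703)*(-123 - 2703))/(-9673411) = (2*(-2703)*(-2826))*(-1/9673411) = 15277356*(-1/9673411) = -15277356/9673411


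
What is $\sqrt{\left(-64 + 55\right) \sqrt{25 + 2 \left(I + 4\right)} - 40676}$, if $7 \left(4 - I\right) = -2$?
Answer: $\frac{\sqrt{-1993124 - 63 \sqrt{2037}}}{7} \approx 201.83 i$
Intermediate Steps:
$I = \frac{30}{7}$ ($I = 4 - - \frac{2}{7} = 4 + \frac{2}{7} = \frac{30}{7} \approx 4.2857$)
$\sqrt{\left(-64 + 55\right) \sqrt{25 + 2 \left(I + 4\right)} - 40676} = \sqrt{\left(-64 + 55\right) \sqrt{25 + 2 \left(\frac{30}{7} + 4\right)} - 40676} = \sqrt{- 9 \sqrt{25 + 2 \cdot \frac{58}{7}} - 40676} = \sqrt{- 9 \sqrt{25 + \frac{116}{7}} - 40676} = \sqrt{- 9 \sqrt{\frac{291}{7}} - 40676} = \sqrt{- 9 \frac{\sqrt{2037}}{7} - 40676} = \sqrt{- \frac{9 \sqrt{2037}}{7} - 40676} = \sqrt{-40676 - \frac{9 \sqrt{2037}}{7}}$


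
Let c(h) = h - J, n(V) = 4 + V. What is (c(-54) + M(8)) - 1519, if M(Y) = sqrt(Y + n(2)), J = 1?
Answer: -1574 + sqrt(14) ≈ -1570.3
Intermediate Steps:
c(h) = -1 + h (c(h) = h - 1*1 = h - 1 = -1 + h)
M(Y) = sqrt(6 + Y) (M(Y) = sqrt(Y + (4 + 2)) = sqrt(Y + 6) = sqrt(6 + Y))
(c(-54) + M(8)) - 1519 = ((-1 - 54) + sqrt(6 + 8)) - 1519 = (-55 + sqrt(14)) - 1519 = -1574 + sqrt(14)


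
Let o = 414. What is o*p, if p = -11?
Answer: -4554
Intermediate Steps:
o*p = 414*(-11) = -4554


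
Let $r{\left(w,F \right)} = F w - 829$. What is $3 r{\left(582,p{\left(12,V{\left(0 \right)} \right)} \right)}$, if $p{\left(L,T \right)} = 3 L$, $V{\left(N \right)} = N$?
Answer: $60369$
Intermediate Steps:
$r{\left(w,F \right)} = -829 + F w$
$3 r{\left(582,p{\left(12,V{\left(0 \right)} \right)} \right)} = 3 \left(-829 + 3 \cdot 12 \cdot 582\right) = 3 \left(-829 + 36 \cdot 582\right) = 3 \left(-829 + 20952\right) = 3 \cdot 20123 = 60369$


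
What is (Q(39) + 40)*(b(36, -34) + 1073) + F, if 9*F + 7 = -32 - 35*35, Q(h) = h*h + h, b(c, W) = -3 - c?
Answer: 14888336/9 ≈ 1.6543e+6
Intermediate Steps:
Q(h) = h + h² (Q(h) = h² + h = h + h²)
F = -1264/9 (F = -7/9 + (-32 - 35*35)/9 = -7/9 + (-32 - 1225)/9 = -7/9 + (⅑)*(-1257) = -7/9 - 419/3 = -1264/9 ≈ -140.44)
(Q(39) + 40)*(b(36, -34) + 1073) + F = (39*(1 + 39) + 40)*((-3 - 1*36) + 1073) - 1264/9 = (39*40 + 40)*((-3 - 36) + 1073) - 1264/9 = (1560 + 40)*(-39 + 1073) - 1264/9 = 1600*1034 - 1264/9 = 1654400 - 1264/9 = 14888336/9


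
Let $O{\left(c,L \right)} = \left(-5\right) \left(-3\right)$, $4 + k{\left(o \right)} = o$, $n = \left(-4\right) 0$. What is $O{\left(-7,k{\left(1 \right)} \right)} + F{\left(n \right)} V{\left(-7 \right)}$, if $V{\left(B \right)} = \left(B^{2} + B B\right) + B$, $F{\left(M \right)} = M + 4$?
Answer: $379$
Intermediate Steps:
$n = 0$
$k{\left(o \right)} = -4 + o$
$F{\left(M \right)} = 4 + M$
$O{\left(c,L \right)} = 15$
$V{\left(B \right)} = B + 2 B^{2}$ ($V{\left(B \right)} = \left(B^{2} + B^{2}\right) + B = 2 B^{2} + B = B + 2 B^{2}$)
$O{\left(-7,k{\left(1 \right)} \right)} + F{\left(n \right)} V{\left(-7 \right)} = 15 + \left(4 + 0\right) \left(- 7 \left(1 + 2 \left(-7\right)\right)\right) = 15 + 4 \left(- 7 \left(1 - 14\right)\right) = 15 + 4 \left(\left(-7\right) \left(-13\right)\right) = 15 + 4 \cdot 91 = 15 + 364 = 379$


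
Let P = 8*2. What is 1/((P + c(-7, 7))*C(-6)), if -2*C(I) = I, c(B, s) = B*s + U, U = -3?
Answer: -1/108 ≈ -0.0092593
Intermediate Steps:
c(B, s) = -3 + B*s (c(B, s) = B*s - 3 = -3 + B*s)
C(I) = -I/2
P = 16
1/((P + c(-7, 7))*C(-6)) = 1/((16 + (-3 - 7*7))*(-½*(-6))) = 1/((16 + (-3 - 49))*3) = 1/((16 - 52)*3) = 1/(-36*3) = 1/(-108) = -1/108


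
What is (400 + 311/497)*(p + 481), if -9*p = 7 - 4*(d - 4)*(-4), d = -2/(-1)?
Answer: 123847042/639 ≈ 1.9381e+5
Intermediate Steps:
d = 2 (d = -2*(-1) = 2)
p = 25/9 (p = -(7 - 4*(2 - 4)*(-4))/9 = -(7 - (-8)*(-4))/9 = -(7 - 4*8)/9 = -(7 - 32)/9 = -⅑*(-25) = 25/9 ≈ 2.7778)
(400 + 311/497)*(p + 481) = (400 + 311/497)*(25/9 + 481) = (400 + 311*(1/497))*(4354/9) = (400 + 311/497)*(4354/9) = (199111/497)*(4354/9) = 123847042/639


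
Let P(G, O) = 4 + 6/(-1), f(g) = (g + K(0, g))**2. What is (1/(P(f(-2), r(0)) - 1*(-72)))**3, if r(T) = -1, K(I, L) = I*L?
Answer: 1/343000 ≈ 2.9155e-6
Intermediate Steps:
f(g) = g**2 (f(g) = (g + 0*g)**2 = (g + 0)**2 = g**2)
P(G, O) = -2 (P(G, O) = 4 + 6*(-1) = 4 - 6 = -2)
(1/(P(f(-2), r(0)) - 1*(-72)))**3 = (1/(-2 - 1*(-72)))**3 = (1/(-2 + 72))**3 = (1/70)**3 = 1/343000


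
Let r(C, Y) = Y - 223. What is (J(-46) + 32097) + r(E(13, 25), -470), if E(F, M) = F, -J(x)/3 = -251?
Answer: 32157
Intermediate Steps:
J(x) = 753 (J(x) = -3*(-251) = 753)
r(C, Y) = -223 + Y
(J(-46) + 32097) + r(E(13, 25), -470) = (753 + 32097) + (-223 - 470) = 32850 - 693 = 32157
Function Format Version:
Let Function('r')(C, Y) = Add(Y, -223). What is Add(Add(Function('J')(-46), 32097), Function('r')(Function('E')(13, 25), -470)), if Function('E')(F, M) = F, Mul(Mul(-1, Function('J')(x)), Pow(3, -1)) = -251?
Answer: 32157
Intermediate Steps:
Function('J')(x) = 753 (Function('J')(x) = Mul(-3, -251) = 753)
Function('r')(C, Y) = Add(-223, Y)
Add(Add(Function('J')(-46), 32097), Function('r')(Function('E')(13, 25), -470)) = Add(Add(753, 32097), Add(-223, -470)) = Add(32850, -693) = 32157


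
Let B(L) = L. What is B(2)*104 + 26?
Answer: 234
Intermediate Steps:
B(2)*104 + 26 = 2*104 + 26 = 208 + 26 = 234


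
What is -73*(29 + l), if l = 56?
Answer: -6205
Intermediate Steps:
-73*(29 + l) = -73*(29 + 56) = -73*85 = -6205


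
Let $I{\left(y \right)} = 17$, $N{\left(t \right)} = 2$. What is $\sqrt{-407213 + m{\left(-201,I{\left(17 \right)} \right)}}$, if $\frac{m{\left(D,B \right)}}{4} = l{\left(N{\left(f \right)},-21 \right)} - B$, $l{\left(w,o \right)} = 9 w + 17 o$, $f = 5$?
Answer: $i \sqrt{408637} \approx 639.25 i$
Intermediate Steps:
$m{\left(D,B \right)} = -1356 - 4 B$ ($m{\left(D,B \right)} = 4 \left(\left(9 \cdot 2 + 17 \left(-21\right)\right) - B\right) = 4 \left(\left(18 - 357\right) - B\right) = 4 \left(-339 - B\right) = -1356 - 4 B$)
$\sqrt{-407213 + m{\left(-201,I{\left(17 \right)} \right)}} = \sqrt{-407213 - 1424} = \sqrt{-408637} = i \sqrt{408637}$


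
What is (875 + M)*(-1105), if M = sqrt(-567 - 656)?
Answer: -966875 - 1105*I*sqrt(1223) ≈ -9.6688e+5 - 38643.0*I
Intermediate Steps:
M = I*sqrt(1223) (M = sqrt(-1223) = I*sqrt(1223) ≈ 34.971*I)
(875 + M)*(-1105) = (875 + I*sqrt(1223))*(-1105) = -966875 - 1105*I*sqrt(1223)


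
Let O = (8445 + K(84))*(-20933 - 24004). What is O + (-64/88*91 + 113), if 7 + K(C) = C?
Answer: -4212483739/11 ≈ -3.8295e+8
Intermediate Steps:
K(C) = -7 + C
O = -382953114 (O = (8445 + (-7 + 84))*(-20933 - 24004) = (8445 + 77)*(-44937) = 8522*(-44937) = -382953114)
O + (-64/88*91 + 113) = -382953114 + (-64/88*91 + 113) = -382953114 + (-64*1/88*91 + 113) = -382953114 + (-8/11*91 + 113) = -382953114 + (-728/11 + 113) = -382953114 + 515/11 = -4212483739/11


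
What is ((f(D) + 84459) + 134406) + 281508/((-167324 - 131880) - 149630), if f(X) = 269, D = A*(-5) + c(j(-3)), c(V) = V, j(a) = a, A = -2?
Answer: 49177254124/224417 ≈ 2.1913e+5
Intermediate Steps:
D = 7 (D = -2*(-5) - 3 = 10 - 3 = 7)
((f(D) + 84459) + 134406) + 281508/((-167324 - 131880) - 149630) = ((269 + 84459) + 134406) + 281508/((-167324 - 131880) - 149630) = (84728 + 134406) + 281508/(-299204 - 149630) = 219134 + 281508/(-448834) = 219134 + 281508*(-1/448834) = 219134 - 140754/224417 = 49177254124/224417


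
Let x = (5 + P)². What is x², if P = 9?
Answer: 38416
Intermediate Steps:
x = 196 (x = (5 + 9)² = 14² = 196)
x² = 196² = 38416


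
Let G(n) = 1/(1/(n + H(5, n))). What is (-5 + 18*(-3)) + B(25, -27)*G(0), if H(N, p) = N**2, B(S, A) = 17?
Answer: 366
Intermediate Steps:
G(n) = 25 + n (G(n) = 1/(1/(n + 5**2)) = 1/(1/(n + 25)) = 1/(1/(25 + n)) = 25 + n)
(-5 + 18*(-3)) + B(25, -27)*G(0) = (-5 + 18*(-3)) + 17*(25 + 0) = (-5 - 54) + 17*25 = -59 + 425 = 366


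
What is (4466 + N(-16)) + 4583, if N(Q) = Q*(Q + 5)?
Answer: 9225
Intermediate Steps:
N(Q) = Q*(5 + Q)
(4466 + N(-16)) + 4583 = (4466 - 16*(5 - 16)) + 4583 = (4466 - 16*(-11)) + 4583 = (4466 + 176) + 4583 = 4642 + 4583 = 9225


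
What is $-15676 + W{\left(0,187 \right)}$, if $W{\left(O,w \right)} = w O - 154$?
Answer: $-15830$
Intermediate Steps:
$W{\left(O,w \right)} = -154 + O w$ ($W{\left(O,w \right)} = O w - 154 = -154 + O w$)
$-15676 + W{\left(0,187 \right)} = -15676 + \left(-154 + 0 \cdot 187\right) = -15676 + \left(-154 + 0\right) = -15676 - 154 = -15830$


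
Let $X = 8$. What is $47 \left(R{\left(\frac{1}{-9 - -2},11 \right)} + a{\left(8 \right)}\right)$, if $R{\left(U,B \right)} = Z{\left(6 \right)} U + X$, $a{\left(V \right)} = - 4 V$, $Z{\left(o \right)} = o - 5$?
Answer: $- \frac{7943}{7} \approx -1134.7$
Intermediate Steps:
$Z{\left(o \right)} = -5 + o$
$R{\left(U,B \right)} = 8 + U$ ($R{\left(U,B \right)} = \left(-5 + 6\right) U + 8 = 1 U + 8 = U + 8 = 8 + U$)
$47 \left(R{\left(\frac{1}{-9 - -2},11 \right)} + a{\left(8 \right)}\right) = 47 \left(\left(8 + \frac{1}{-9 - -2}\right) - 32\right) = 47 \left(\left(8 + \frac{1}{-9 + 2}\right) - 32\right) = 47 \left(\left(8 + \frac{1}{-7}\right) - 32\right) = 47 \left(\left(8 - \frac{1}{7}\right) - 32\right) = 47 \left(\frac{55}{7} - 32\right) = 47 \left(- \frac{169}{7}\right) = - \frac{7943}{7}$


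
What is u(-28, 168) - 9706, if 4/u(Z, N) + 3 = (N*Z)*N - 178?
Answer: -7672136822/790453 ≈ -9706.0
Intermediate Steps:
u(Z, N) = 4/(-181 + Z*N**2) (u(Z, N) = 4/(-3 + ((N*Z)*N - 178)) = 4/(-3 + (Z*N**2 - 178)) = 4/(-3 + (-178 + Z*N**2)) = 4/(-181 + Z*N**2))
u(-28, 168) - 9706 = 4/(-181 - 28*168**2) - 9706 = 4/(-181 - 28*28224) - 9706 = 4/(-181 - 790272) - 9706 = 4/(-790453) - 9706 = 4*(-1/790453) - 9706 = -4/790453 - 9706 = -7672136822/790453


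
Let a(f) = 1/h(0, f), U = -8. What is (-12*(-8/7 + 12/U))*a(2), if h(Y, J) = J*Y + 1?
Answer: 222/7 ≈ 31.714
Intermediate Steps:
h(Y, J) = 1 + J*Y
a(f) = 1 (a(f) = 1/(1 + f*0) = 1/(1 + 0) = 1/1 = 1)
(-12*(-8/7 + 12/U))*a(2) = -12*(-8/7 + 12/(-8))*1 = -12*(-8*⅐ + 12*(-⅛))*1 = -12*(-8/7 - 3/2)*1 = -12*(-37/14)*1 = (222/7)*1 = 222/7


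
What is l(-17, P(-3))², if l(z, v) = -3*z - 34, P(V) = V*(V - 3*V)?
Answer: 289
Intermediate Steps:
P(V) = -2*V² (P(V) = V*(-2*V) = -2*V²)
l(z, v) = -34 - 3*z
l(-17, P(-3))² = (-34 - 3*(-17))² = (-34 + 51)² = 17² = 289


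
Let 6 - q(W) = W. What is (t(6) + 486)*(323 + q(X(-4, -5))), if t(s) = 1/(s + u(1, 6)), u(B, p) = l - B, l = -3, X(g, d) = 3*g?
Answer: 331793/2 ≈ 1.6590e+5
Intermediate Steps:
q(W) = 6 - W
u(B, p) = -3 - B
t(s) = 1/(-4 + s) (t(s) = 1/(s + (-3 - 1*1)) = 1/(s + (-3 - 1)) = 1/(s - 4) = 1/(-4 + s))
(t(6) + 486)*(323 + q(X(-4, -5))) = (1/(-4 + 6) + 486)*(323 + (6 - 3*(-4))) = (1/2 + 486)*(323 + (6 - 1*(-12))) = (½ + 486)*(323 + (6 + 12)) = 973*(323 + 18)/2 = (973/2)*341 = 331793/2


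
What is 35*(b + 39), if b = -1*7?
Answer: 1120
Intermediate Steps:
b = -7
35*(b + 39) = 35*(-7 + 39) = 35*32 = 1120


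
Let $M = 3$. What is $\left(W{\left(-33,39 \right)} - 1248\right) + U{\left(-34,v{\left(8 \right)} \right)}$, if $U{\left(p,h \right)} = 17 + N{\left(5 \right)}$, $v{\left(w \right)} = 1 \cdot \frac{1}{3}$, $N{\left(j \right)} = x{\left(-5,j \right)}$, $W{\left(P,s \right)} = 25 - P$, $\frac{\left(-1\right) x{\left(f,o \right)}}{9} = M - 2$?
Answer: $-1182$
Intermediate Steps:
$x{\left(f,o \right)} = -9$ ($x{\left(f,o \right)} = - 9 \left(3 - 2\right) = \left(-9\right) 1 = -9$)
$N{\left(j \right)} = -9$
$v{\left(w \right)} = \frac{1}{3}$ ($v{\left(w \right)} = 1 \cdot \frac{1}{3} = \frac{1}{3}$)
$U{\left(p,h \right)} = 8$ ($U{\left(p,h \right)} = 17 - 9 = 8$)
$\left(W{\left(-33,39 \right)} - 1248\right) + U{\left(-34,v{\left(8 \right)} \right)} = \left(\left(25 - -33\right) - 1248\right) + 8 = \left(\left(25 + 33\right) - 1248\right) + 8 = \left(58 - 1248\right) + 8 = -1190 + 8 = -1182$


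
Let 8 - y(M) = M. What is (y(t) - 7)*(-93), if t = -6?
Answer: -651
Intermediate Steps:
y(M) = 8 - M
(y(t) - 7)*(-93) = ((8 - 1*(-6)) - 7)*(-93) = ((8 + 6) - 7)*(-93) = (14 - 7)*(-93) = 7*(-93) = -651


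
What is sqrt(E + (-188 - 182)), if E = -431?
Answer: 3*I*sqrt(89) ≈ 28.302*I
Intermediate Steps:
sqrt(E + (-188 - 182)) = sqrt(-431 + (-188 - 182)) = sqrt(-431 - 370) = sqrt(-801) = 3*I*sqrt(89)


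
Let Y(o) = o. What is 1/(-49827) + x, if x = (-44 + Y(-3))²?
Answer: 110067842/49827 ≈ 2209.0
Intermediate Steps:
x = 2209 (x = (-44 - 3)² = (-47)² = 2209)
1/(-49827) + x = 1/(-49827) + 2209 = -1/49827 + 2209 = 110067842/49827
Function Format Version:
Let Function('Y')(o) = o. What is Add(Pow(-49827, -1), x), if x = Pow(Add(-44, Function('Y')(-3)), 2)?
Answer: Rational(110067842, 49827) ≈ 2209.0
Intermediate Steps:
x = 2209 (x = Pow(Add(-44, -3), 2) = Pow(-47, 2) = 2209)
Add(Pow(-49827, -1), x) = Add(Pow(-49827, -1), 2209) = Add(Rational(-1, 49827), 2209) = Rational(110067842, 49827)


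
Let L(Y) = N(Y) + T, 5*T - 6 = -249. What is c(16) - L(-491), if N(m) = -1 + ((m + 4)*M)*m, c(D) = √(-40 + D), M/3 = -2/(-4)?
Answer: -3586259/10 + 2*I*√6 ≈ -3.5863e+5 + 4.899*I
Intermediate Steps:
M = 3/2 (M = 3*(-2/(-4)) = 3*(-2*(-¼)) = 3*(½) = 3/2 ≈ 1.5000)
T = -243/5 (T = 6/5 + (⅕)*(-249) = 6/5 - 249/5 = -243/5 ≈ -48.600)
N(m) = -1 + m*(6 + 3*m/2) (N(m) = -1 + ((m + 4)*(3/2))*m = -1 + ((4 + m)*(3/2))*m = -1 + (6 + 3*m/2)*m = -1 + m*(6 + 3*m/2))
L(Y) = -248/5 + 6*Y + 3*Y²/2 (L(Y) = (-1 + 6*Y + 3*Y²/2) - 243/5 = -248/5 + 6*Y + 3*Y²/2)
c(16) - L(-491) = √(-40 + 16) - (-248/5 + 6*(-491) + (3/2)*(-491)²) = √(-24) - (-248/5 - 2946 + (3/2)*241081) = 2*I*√6 - (-248/5 - 2946 + 723243/2) = 2*I*√6 - 1*3586259/10 = 2*I*√6 - 3586259/10 = -3586259/10 + 2*I*√6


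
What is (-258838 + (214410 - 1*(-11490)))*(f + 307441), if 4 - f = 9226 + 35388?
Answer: -8657127478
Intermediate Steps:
f = -44610 (f = 4 - (9226 + 35388) = 4 - 1*44614 = 4 - 44614 = -44610)
(-258838 + (214410 - 1*(-11490)))*(f + 307441) = (-258838 + (214410 - 1*(-11490)))*(-44610 + 307441) = (-258838 + (214410 + 11490))*262831 = (-258838 + 225900)*262831 = -32938*262831 = -8657127478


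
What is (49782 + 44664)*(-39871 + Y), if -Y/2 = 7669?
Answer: -5214269214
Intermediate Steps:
Y = -15338 (Y = -2*7669 = -15338)
(49782 + 44664)*(-39871 + Y) = (49782 + 44664)*(-39871 - 15338) = 94446*(-55209) = -5214269214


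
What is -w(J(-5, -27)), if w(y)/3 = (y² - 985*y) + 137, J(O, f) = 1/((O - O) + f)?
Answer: -126469/243 ≈ -520.45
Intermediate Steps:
J(O, f) = 1/f (J(O, f) = 1/(0 + f) = 1/f)
w(y) = 411 - 2955*y + 3*y² (w(y) = 3*((y² - 985*y) + 137) = 3*(137 + y² - 985*y) = 411 - 2955*y + 3*y²)
-w(J(-5, -27)) = -(411 - 2955/(-27) + 3*(1/(-27))²) = -(411 - 2955*(-1/27) + 3*(-1/27)²) = -(411 + 985/9 + 3*(1/729)) = -(411 + 985/9 + 1/243) = -1*126469/243 = -126469/243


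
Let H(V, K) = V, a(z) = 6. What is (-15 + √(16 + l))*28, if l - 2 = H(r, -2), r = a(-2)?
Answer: -420 + 56*√6 ≈ -282.83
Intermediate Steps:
r = 6
l = 8 (l = 2 + 6 = 8)
(-15 + √(16 + l))*28 = (-15 + √(16 + 8))*28 = (-15 + √24)*28 = (-15 + 2*√6)*28 = -420 + 56*√6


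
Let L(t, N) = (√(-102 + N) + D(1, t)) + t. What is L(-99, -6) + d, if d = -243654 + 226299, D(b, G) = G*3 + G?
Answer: -17850 + 6*I*√3 ≈ -17850.0 + 10.392*I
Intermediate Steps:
D(b, G) = 4*G (D(b, G) = 3*G + G = 4*G)
d = -17355
L(t, N) = √(-102 + N) + 5*t (L(t, N) = (√(-102 + N) + 4*t) + t = √(-102 + N) + 5*t)
L(-99, -6) + d = (√(-102 - 6) + 5*(-99)) - 17355 = (√(-108) - 495) - 17355 = (6*I*√3 - 495) - 17355 = (-495 + 6*I*√3) - 17355 = -17850 + 6*I*√3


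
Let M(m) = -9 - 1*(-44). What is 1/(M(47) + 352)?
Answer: 1/387 ≈ 0.0025840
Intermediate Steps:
M(m) = 35 (M(m) = -9 + 44 = 35)
1/(M(47) + 352) = 1/(35 + 352) = 1/387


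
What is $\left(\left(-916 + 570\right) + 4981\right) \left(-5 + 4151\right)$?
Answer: $19216710$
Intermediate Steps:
$\left(\left(-916 + 570\right) + 4981\right) \left(-5 + 4151\right) = \left(-346 + 4981\right) 4146 = 4635 \cdot 4146 = 19216710$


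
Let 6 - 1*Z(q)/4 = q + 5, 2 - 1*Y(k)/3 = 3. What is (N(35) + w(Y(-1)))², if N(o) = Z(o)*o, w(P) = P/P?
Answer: 22648081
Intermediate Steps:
Y(k) = -3 (Y(k) = 6 - 3*3 = 6 - 9 = -3)
Z(q) = 4 - 4*q (Z(q) = 24 - 4*(q + 5) = 24 - 4*(5 + q) = 24 + (-20 - 4*q) = 4 - 4*q)
w(P) = 1
N(o) = o*(4 - 4*o) (N(o) = (4 - 4*o)*o = o*(4 - 4*o))
(N(35) + w(Y(-1)))² = (4*35*(1 - 1*35) + 1)² = (4*35*(1 - 35) + 1)² = (4*35*(-34) + 1)² = (-4760 + 1)² = (-4759)² = 22648081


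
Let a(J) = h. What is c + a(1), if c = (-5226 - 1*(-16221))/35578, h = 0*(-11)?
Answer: 10995/35578 ≈ 0.30904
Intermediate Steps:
h = 0
a(J) = 0
c = 10995/35578 (c = (-5226 + 16221)*(1/35578) = 10995*(1/35578) = 10995/35578 ≈ 0.30904)
c + a(1) = 10995/35578 + 0 = 10995/35578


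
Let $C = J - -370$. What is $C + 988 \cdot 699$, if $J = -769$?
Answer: $690213$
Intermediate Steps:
$C = -399$ ($C = -769 - -370 = -769 + 370 = -399$)
$C + 988 \cdot 699 = -399 + 988 \cdot 699 = -399 + 690612 = 690213$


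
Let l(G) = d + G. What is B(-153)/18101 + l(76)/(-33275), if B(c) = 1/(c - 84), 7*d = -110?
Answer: -1810586339/999233575725 ≈ -0.0018120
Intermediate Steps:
d = -110/7 (d = (⅐)*(-110) = -110/7 ≈ -15.714)
l(G) = -110/7 + G
B(c) = 1/(-84 + c)
B(-153)/18101 + l(76)/(-33275) = 1/(-84 - 153*18101) + (-110/7 + 76)/(-33275) = (1/18101)/(-237) + (422/7)*(-1/33275) = -1/237*1/18101 - 422/232925 = -1/4289937 - 422/232925 = -1810586339/999233575725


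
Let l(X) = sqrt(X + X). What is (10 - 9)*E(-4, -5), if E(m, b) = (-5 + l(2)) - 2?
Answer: -5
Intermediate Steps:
l(X) = sqrt(2)*sqrt(X) (l(X) = sqrt(2*X) = sqrt(2)*sqrt(X))
E(m, b) = -5 (E(m, b) = (-5 + sqrt(2)*sqrt(2)) - 2 = (-5 + 2) - 2 = -3 - 2 = -5)
(10 - 9)*E(-4, -5) = (10 - 9)*(-5) = 1*(-5) = -5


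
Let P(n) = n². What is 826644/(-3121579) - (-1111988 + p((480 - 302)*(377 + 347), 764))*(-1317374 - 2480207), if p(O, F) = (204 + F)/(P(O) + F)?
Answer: -54731662786474362210083920114/12960790660735173 ≈ -4.2229e+12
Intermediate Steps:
p(O, F) = (204 + F)/(F + O²) (p(O, F) = (204 + F)/(O² + F) = (204 + F)/(F + O²))
826644/(-3121579) - (-1111988 + p((480 - 302)*(377 + 347), 764))*(-1317374 - 2480207) = 826644/(-3121579) - (-1111988 + (204 + 764)/(764 + ((480 - 302)*(377 + 347))²))*(-1317374 - 2480207) = 826644*(-1/3121579) - (-1111988 + 968/(764 + (178*724)²))*(-3797581) = -826644/3121579 - (-1111988 + 968/(764 + 128872²))*(-3797581) = -826644/3121579 - (-1111988 + 968/(764 + 16607992384))*(-3797581) = -826644/3121579 - (-1111988 + 968/16607993148)*(-3797581) = -826644/3121579 - (-1111988 + (1/16607993148)*968)*(-3797581) = -826644/3121579 - (-1111988 + 242/4151998287)*(-3797581) = -826644/3121579 - (-4616972271164314)*(-3797581)/4151998287 = -826644/3121579 - 1*17533326174500446724434/4151998287 = -826644/3121579 - 17533326174500446724434/4151998287 = -54731662786474362210083920114/12960790660735173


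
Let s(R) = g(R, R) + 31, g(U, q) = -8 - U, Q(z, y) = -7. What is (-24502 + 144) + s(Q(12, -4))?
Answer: -24328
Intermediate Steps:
s(R) = 23 - R (s(R) = (-8 - R) + 31 = 23 - R)
(-24502 + 144) + s(Q(12, -4)) = (-24502 + 144) + (23 - 1*(-7)) = -24358 + (23 + 7) = -24358 + 30 = -24328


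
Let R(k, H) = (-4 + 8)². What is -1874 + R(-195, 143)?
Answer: -1858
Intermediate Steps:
R(k, H) = 16 (R(k, H) = 4² = 16)
-1874 + R(-195, 143) = -1874 + 16 = -1858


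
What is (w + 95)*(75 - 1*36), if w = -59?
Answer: 1404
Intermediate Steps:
(w + 95)*(75 - 1*36) = (-59 + 95)*(75 - 1*36) = 36*(75 - 36) = 36*39 = 1404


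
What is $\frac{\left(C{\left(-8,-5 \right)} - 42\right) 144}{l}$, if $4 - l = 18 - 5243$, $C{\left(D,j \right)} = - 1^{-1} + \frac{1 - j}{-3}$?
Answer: $- \frac{720}{581} \approx -1.2392$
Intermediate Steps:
$C{\left(D,j \right)} = - \frac{4}{3} + \frac{j}{3}$ ($C{\left(D,j \right)} = \left(-1\right) 1 + \left(1 - j\right) \left(- \frac{1}{3}\right) = -1 + \left(- \frac{1}{3} + \frac{j}{3}\right) = - \frac{4}{3} + \frac{j}{3}$)
$l = 5229$ ($l = 4 - \left(18 - 5243\right) = 4 - -5225 = 4 + 5225 = 5229$)
$\frac{\left(C{\left(-8,-5 \right)} - 42\right) 144}{l} = \frac{\left(\left(- \frac{4}{3} + \frac{1}{3} \left(-5\right)\right) - 42\right) 144}{5229} = \left(\left(- \frac{4}{3} - \frac{5}{3}\right) - 42\right) 144 \cdot \frac{1}{5229} = \left(-3 - 42\right) 144 \cdot \frac{1}{5229} = \left(-45\right) 144 \cdot \frac{1}{5229} = \left(-6480\right) \frac{1}{5229} = - \frac{720}{581}$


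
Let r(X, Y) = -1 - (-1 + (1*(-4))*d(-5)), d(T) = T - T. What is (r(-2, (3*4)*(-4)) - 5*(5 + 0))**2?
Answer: 625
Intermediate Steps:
d(T) = 0
r(X, Y) = 0 (r(X, Y) = -1 - (-1 + (1*(-4))*0) = -1 - (-1 - 4*0) = -1 - (-1 + 0) = -1 - 1*(-1) = -1 + 1 = 0)
(r(-2, (3*4)*(-4)) - 5*(5 + 0))**2 = (0 - 5*(5 + 0))**2 = (0 - 5*5)**2 = (0 - 25)**2 = (-25)**2 = 625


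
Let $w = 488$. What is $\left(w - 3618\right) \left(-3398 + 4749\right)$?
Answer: $-4228630$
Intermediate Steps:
$\left(w - 3618\right) \left(-3398 + 4749\right) = \left(488 - 3618\right) \left(-3398 + 4749\right) = \left(-3130\right) 1351 = -4228630$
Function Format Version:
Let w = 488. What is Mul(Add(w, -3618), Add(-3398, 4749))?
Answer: -4228630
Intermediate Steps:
Mul(Add(w, -3618), Add(-3398, 4749)) = Mul(Add(488, -3618), Add(-3398, 4749)) = Mul(-3130, 1351) = -4228630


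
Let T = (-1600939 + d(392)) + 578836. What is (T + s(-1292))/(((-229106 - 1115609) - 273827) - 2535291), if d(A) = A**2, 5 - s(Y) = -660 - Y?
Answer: 869066/4153833 ≈ 0.20922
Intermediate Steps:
s(Y) = 665 + Y (s(Y) = 5 - (-660 - Y) = 5 + (660 + Y) = 665 + Y)
T = -868439 (T = (-1600939 + 392**2) + 578836 = (-1600939 + 153664) + 578836 = -1447275 + 578836 = -868439)
(T + s(-1292))/(((-229106 - 1115609) - 273827) - 2535291) = (-868439 + (665 - 1292))/(((-229106 - 1115609) - 273827) - 2535291) = (-868439 - 627)/((-1344715 - 273827) - 2535291) = -869066/(-1618542 - 2535291) = -869066/(-4153833) = -869066*(-1/4153833) = 869066/4153833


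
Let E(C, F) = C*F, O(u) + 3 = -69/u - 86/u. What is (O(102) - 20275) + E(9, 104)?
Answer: -1973039/102 ≈ -19344.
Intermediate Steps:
O(u) = -3 - 155/u (O(u) = -3 + (-69/u - 86/u) = -3 - 155/u)
(O(102) - 20275) + E(9, 104) = ((-3 - 155/102) - 20275) + 9*104 = ((-3 - 155*1/102) - 20275) + 936 = ((-3 - 155/102) - 20275) + 936 = (-461/102 - 20275) + 936 = -2068511/102 + 936 = -1973039/102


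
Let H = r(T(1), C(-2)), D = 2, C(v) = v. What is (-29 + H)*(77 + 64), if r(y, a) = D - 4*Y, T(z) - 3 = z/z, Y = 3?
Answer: -5499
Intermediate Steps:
T(z) = 4 (T(z) = 3 + z/z = 3 + 1 = 4)
r(y, a) = -10 (r(y, a) = 2 - 4*3 = 2 - 12 = -10)
H = -10
(-29 + H)*(77 + 64) = (-29 - 10)*(77 + 64) = -39*141 = -5499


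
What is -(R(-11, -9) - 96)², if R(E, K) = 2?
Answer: -8836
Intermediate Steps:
-(R(-11, -9) - 96)² = -(2 - 96)² = -1*(-94)² = -1*8836 = -8836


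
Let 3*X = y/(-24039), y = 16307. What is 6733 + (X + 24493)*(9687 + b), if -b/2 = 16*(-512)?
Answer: 46050875809315/72117 ≈ 6.3856e+8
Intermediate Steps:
b = 16384 (b = -32*(-512) = -2*(-8192) = 16384)
X = -16307/72117 (X = (16307/(-24039))/3 = (16307*(-1/24039))/3 = (⅓)*(-16307/24039) = -16307/72117 ≈ -0.22612)
6733 + (X + 24493)*(9687 + b) = 6733 + (-16307/72117 + 24493)*(9687 + 16384) = 6733 + (1766345374/72117)*26071 = 6733 + 46050390245554/72117 = 46050875809315/72117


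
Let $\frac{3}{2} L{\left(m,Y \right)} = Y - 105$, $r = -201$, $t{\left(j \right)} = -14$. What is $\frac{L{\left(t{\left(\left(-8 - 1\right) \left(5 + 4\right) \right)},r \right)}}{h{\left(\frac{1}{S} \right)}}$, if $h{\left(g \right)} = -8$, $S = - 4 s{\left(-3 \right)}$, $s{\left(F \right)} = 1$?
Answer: $\frac{51}{2} \approx 25.5$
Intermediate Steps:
$S = -4$ ($S = \left(-4\right) 1 = -4$)
$L{\left(m,Y \right)} = -70 + \frac{2 Y}{3}$ ($L{\left(m,Y \right)} = \frac{2 \left(Y - 105\right)}{3} = \frac{2 \left(-105 + Y\right)}{3} = -70 + \frac{2 Y}{3}$)
$\frac{L{\left(t{\left(\left(-8 - 1\right) \left(5 + 4\right) \right)},r \right)}}{h{\left(\frac{1}{S} \right)}} = \frac{-70 + \frac{2}{3} \left(-201\right)}{-8} = \left(-70 - 134\right) \left(- \frac{1}{8}\right) = \left(-204\right) \left(- \frac{1}{8}\right) = \frac{51}{2}$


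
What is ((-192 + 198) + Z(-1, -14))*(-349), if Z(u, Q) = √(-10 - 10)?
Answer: -2094 - 698*I*√5 ≈ -2094.0 - 1560.8*I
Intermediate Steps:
Z(u, Q) = 2*I*√5 (Z(u, Q) = √(-20) = 2*I*√5)
((-192 + 198) + Z(-1, -14))*(-349) = ((-192 + 198) + 2*I*√5)*(-349) = (6 + 2*I*√5)*(-349) = -2094 - 698*I*√5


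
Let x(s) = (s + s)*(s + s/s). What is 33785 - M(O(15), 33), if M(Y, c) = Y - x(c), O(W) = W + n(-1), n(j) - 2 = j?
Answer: 36013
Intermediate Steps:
n(j) = 2 + j
x(s) = 2*s*(1 + s) (x(s) = (2*s)*(s + 1) = (2*s)*(1 + s) = 2*s*(1 + s))
O(W) = 1 + W (O(W) = W + (2 - 1) = W + 1 = 1 + W)
M(Y, c) = Y - 2*c*(1 + c)
33785 - M(O(15), 33) = 33785 - ((1 + 15) - 2*33*(1 + 33)) = 33785 - (16 - 2*33*34) = 33785 - (16 - 2244) = 33785 - 1*(-2228) = 33785 + 2228 = 36013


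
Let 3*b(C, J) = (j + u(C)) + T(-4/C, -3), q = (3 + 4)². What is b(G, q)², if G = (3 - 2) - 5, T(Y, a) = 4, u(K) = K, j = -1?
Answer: ⅑ ≈ 0.11111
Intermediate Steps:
q = 49 (q = 7² = 49)
G = -4 (G = 1 - 5 = -4)
b(C, J) = 1 + C/3 (b(C, J) = ((-1 + C) + 4)/3 = (3 + C)/3 = 1 + C/3)
b(G, q)² = (1 + (⅓)*(-4))² = (1 - 4/3)² = (-⅓)² = ⅑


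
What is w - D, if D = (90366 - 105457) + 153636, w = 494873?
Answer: 356328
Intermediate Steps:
D = 138545 (D = -15091 + 153636 = 138545)
w - D = 494873 - 1*138545 = 494873 - 138545 = 356328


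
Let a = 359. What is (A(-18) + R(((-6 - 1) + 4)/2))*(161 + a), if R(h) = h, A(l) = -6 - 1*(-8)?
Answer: 260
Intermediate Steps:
A(l) = 2 (A(l) = -6 + 8 = 2)
(A(-18) + R(((-6 - 1) + 4)/2))*(161 + a) = (2 + ((-6 - 1) + 4)/2)*(161 + 359) = (2 + (-7 + 4)*(1/2))*520 = (2 - 3*1/2)*520 = (2 - 3/2)*520 = (1/2)*520 = 260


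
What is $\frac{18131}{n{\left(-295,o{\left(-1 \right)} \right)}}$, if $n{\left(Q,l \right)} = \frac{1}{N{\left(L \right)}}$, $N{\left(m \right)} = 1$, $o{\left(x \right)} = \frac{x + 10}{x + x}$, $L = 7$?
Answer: $18131$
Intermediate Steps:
$o{\left(x \right)} = \frac{10 + x}{2 x}$
$n{\left(Q,l \right)} = 1$ ($n{\left(Q,l \right)} = 1^{-1} = 1$)
$\frac{18131}{n{\left(-295,o{\left(-1 \right)} \right)}} = \frac{18131}{1} = 18131 \cdot 1 = 18131$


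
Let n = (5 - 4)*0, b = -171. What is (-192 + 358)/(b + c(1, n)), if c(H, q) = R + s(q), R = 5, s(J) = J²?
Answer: -1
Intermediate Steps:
n = 0 (n = 1*0 = 0)
c(H, q) = 5 + q²
(-192 + 358)/(b + c(1, n)) = (-192 + 358)/(-171 + (5 + 0²)) = 166/(-171 + (5 + 0)) = 166/(-171 + 5) = 166/(-166) = 166*(-1/166) = -1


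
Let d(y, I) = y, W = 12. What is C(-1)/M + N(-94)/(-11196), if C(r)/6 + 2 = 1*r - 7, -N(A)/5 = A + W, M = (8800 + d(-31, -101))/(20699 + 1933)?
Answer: -2534477935/16362954 ≈ -154.89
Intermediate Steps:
M = 2923/7544 (M = (8800 - 31)/(20699 + 1933) = 8769/22632 = 8769*(1/22632) = 2923/7544 ≈ 0.38746)
N(A) = -60 - 5*A (N(A) = -5*(A + 12) = -5*(12 + A) = -60 - 5*A)
C(r) = -54 + 6*r (C(r) = -12 + 6*(1*r - 7) = -12 + 6*(r - 7) = -12 + 6*(-7 + r) = -12 + (-42 + 6*r) = -54 + 6*r)
C(-1)/M + N(-94)/(-11196) = (-54 + 6*(-1))/(2923/7544) + (-60 - 5*(-94))/(-11196) = (-54 - 6)*(7544/2923) + (-60 + 470)*(-1/11196) = -60*7544/2923 + 410*(-1/11196) = -452640/2923 - 205/5598 = -2534477935/16362954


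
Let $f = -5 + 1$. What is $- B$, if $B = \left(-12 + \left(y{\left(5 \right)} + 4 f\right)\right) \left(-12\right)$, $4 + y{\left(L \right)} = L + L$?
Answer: $-264$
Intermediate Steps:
$y{\left(L \right)} = -4 + 2 L$ ($y{\left(L \right)} = -4 + \left(L + L\right) = -4 + 2 L$)
$f = -4$
$B = 264$ ($B = \left(-12 + \left(\left(-4 + 2 \cdot 5\right) + 4 \left(-4\right)\right)\right) \left(-12\right) = \left(-12 + \left(\left(-4 + 10\right) - 16\right)\right) \left(-12\right) = \left(-12 + \left(6 - 16\right)\right) \left(-12\right) = \left(-12 - 10\right) \left(-12\right) = \left(-22\right) \left(-12\right) = 264$)
$- B = \left(-1\right) 264 = -264$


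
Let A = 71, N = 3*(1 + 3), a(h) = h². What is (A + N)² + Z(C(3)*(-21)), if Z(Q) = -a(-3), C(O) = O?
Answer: 6880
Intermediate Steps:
N = 12 (N = 3*4 = 12)
Z(Q) = -9 (Z(Q) = -1*(-3)² = -1*9 = -9)
(A + N)² + Z(C(3)*(-21)) = (71 + 12)² - 9 = 83² - 9 = 6889 - 9 = 6880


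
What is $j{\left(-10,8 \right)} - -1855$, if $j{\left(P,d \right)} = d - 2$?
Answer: $1861$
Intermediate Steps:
$j{\left(P,d \right)} = -2 + d$
$j{\left(-10,8 \right)} - -1855 = \left(-2 + 8\right) - -1855 = 6 + 1855 = 1861$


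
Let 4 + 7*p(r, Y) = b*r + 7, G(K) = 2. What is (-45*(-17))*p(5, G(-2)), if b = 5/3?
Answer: 8670/7 ≈ 1238.6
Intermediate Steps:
b = 5/3 (b = 5*(⅓) = 5/3 ≈ 1.6667)
p(r, Y) = 3/7 + 5*r/21 (p(r, Y) = -4/7 + (5*r/3 + 7)/7 = -4/7 + (7 + 5*r/3)/7 = -4/7 + (1 + 5*r/21) = 3/7 + 5*r/21)
(-45*(-17))*p(5, G(-2)) = (-45*(-17))*(3/7 + (5/21)*5) = 765*(3/7 + 25/21) = 765*(34/21) = 8670/7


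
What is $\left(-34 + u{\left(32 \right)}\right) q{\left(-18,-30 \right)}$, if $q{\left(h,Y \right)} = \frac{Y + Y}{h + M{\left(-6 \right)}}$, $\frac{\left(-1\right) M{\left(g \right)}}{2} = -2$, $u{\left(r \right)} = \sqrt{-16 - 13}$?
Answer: $- \frac{1020}{7} + \frac{30 i \sqrt{29}}{7} \approx -145.71 + 23.079 i$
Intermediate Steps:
$u{\left(r \right)} = i \sqrt{29}$ ($u{\left(r \right)} = \sqrt{-29} = i \sqrt{29}$)
$M{\left(g \right)} = 4$ ($M{\left(g \right)} = \left(-2\right) \left(-2\right) = 4$)
$q{\left(h,Y \right)} = \frac{2 Y}{4 + h}$ ($q{\left(h,Y \right)} = \frac{Y + Y}{h + 4} = \frac{2 Y}{4 + h}$)
$\left(-34 + u{\left(32 \right)}\right) q{\left(-18,-30 \right)} = \left(-34 + i \sqrt{29}\right) 2 \left(-30\right) \frac{1}{4 - 18} = \left(-34 + i \sqrt{29}\right) 2 \left(-30\right) \frac{1}{-14} = \left(-34 + i \sqrt{29}\right) 2 \left(-30\right) \left(- \frac{1}{14}\right) = \left(-34 + i \sqrt{29}\right) \frac{30}{7} = - \frac{1020}{7} + \frac{30 i \sqrt{29}}{7}$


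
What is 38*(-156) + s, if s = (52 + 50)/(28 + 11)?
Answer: -77030/13 ≈ -5925.4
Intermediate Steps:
s = 34/13 (s = 102/39 = 102*(1/39) = 34/13 ≈ 2.6154)
38*(-156) + s = 38*(-156) + 34/13 = -5928 + 34/13 = -77030/13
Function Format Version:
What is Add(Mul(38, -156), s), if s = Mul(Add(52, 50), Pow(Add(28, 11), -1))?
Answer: Rational(-77030, 13) ≈ -5925.4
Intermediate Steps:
s = Rational(34, 13) (s = Mul(102, Pow(39, -1)) = Mul(102, Rational(1, 39)) = Rational(34, 13) ≈ 2.6154)
Add(Mul(38, -156), s) = Add(Mul(38, -156), Rational(34, 13)) = Add(-5928, Rational(34, 13)) = Rational(-77030, 13)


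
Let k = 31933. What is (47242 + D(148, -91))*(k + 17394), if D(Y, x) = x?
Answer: 2325817377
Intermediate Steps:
(47242 + D(148, -91))*(k + 17394) = (47242 - 91)*(31933 + 17394) = 47151*49327 = 2325817377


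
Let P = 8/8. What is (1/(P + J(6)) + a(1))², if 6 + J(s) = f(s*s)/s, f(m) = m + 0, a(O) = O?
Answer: 4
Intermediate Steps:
f(m) = m
J(s) = -6 + s (J(s) = -6 + (s*s)/s = -6 + s²/s = -6 + s)
P = 1 (P = 8*(⅛) = 1)
(1/(P + J(6)) + a(1))² = (1/(1 + (-6 + 6)) + 1)² = (1/(1 + 0) + 1)² = (1/1 + 1)² = (1 + 1)² = 2² = 4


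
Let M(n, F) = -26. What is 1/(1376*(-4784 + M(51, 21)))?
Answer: -1/6618560 ≈ -1.5109e-7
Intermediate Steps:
1/(1376*(-4784 + M(51, 21))) = 1/(1376*(-4784 - 26)) = (1/1376)/(-4810) = (1/1376)*(-1/4810) = -1/6618560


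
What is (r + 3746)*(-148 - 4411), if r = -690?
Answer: -13932304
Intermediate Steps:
(r + 3746)*(-148 - 4411) = (-690 + 3746)*(-148 - 4411) = 3056*(-4559) = -13932304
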